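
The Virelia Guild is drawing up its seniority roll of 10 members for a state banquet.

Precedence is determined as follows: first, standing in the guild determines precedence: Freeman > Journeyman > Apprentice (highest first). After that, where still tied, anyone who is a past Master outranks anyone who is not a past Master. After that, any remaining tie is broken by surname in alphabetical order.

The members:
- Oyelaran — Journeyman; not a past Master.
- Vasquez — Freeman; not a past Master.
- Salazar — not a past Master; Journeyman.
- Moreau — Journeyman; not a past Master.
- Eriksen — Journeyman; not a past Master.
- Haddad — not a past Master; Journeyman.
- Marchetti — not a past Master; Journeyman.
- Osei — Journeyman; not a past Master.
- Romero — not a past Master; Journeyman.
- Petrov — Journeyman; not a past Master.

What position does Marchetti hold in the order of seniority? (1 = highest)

By standing in the guild: Vasquez (Freeman); then Eriksen, Haddad, Marchetti, Moreau, Osei, Oyelaran, Petrov, Romero and Salazar (Journeyman).
Eriksen, Haddad, Marchetti, Moreau, Osei, Oyelaran, Petrov, Romero and Salazar are each not a past Master, so the next rule applies.
Among Eriksen, Haddad, Marchetti, Moreau, Osei, Oyelaran, Petrov, Romero and Salazar, alphabetically by surname: Eriksen before Haddad before Marchetti before Moreau before Osei before Oyelaran before Petrov before Romero before Salazar.
Order: Vasquez, Eriksen, Haddad, Marchetti, Moreau, Osei, Oyelaran, Petrov, Romero, Salazar. So position 4.

4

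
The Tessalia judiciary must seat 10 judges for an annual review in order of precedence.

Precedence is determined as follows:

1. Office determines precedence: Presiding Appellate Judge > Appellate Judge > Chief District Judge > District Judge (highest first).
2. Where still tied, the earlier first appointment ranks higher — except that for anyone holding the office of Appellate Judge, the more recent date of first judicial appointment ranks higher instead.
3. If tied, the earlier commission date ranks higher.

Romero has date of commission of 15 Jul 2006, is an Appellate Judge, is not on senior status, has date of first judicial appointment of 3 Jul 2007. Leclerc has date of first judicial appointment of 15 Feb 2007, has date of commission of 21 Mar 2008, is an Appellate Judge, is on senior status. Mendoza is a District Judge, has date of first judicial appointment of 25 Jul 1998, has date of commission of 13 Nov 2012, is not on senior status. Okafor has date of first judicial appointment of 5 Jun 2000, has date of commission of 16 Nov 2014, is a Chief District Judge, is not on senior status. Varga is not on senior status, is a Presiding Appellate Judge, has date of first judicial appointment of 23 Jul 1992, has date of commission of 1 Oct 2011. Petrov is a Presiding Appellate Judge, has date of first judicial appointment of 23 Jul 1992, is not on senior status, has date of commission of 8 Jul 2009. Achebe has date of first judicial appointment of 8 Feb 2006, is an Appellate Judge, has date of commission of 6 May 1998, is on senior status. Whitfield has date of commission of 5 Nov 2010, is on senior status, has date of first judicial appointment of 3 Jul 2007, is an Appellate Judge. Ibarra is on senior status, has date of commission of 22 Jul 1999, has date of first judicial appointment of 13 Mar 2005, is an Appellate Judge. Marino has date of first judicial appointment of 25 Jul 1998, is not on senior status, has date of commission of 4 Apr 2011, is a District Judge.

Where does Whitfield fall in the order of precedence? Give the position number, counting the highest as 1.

4

By office: Petrov and Varga (Presiding Appellate Judge); then Romero, Whitfield, Leclerc, Achebe and Ibarra (Appellate Judge); then Okafor (Chief District Judge); then Marino and Mendoza (District Judge).
Petrov and Varga both have date of first judicial appointment 23 Jul 1992, so the next rule applies.
Among Petrov and Varga, by date of commission (earlier first): Petrov (8 Jul 2009) before Varga (1 Oct 2011).
Among Romero, Whitfield, Leclerc, Achebe and Ibarra, by date of first judicial appointment (later first) (reversed rule for this group): Romero and Whitfield (3 Jul 2007) before Leclerc (15 Feb 2007) before Achebe (8 Feb 2006) before Ibarra (13 Mar 2005).
Among Romero and Whitfield, by date of commission (earlier first): Romero (15 Jul 2006) before Whitfield (5 Nov 2010).
Marino and Mendoza both have date of first judicial appointment 25 Jul 1998, so the next rule applies.
Among Marino and Mendoza, by date of commission (earlier first): Marino (4 Apr 2011) before Mendoza (13 Nov 2012).
Order: Petrov, Varga, Romero, Whitfield, Leclerc, Achebe, Ibarra, Okafor, Marino, Mendoza. So position 4.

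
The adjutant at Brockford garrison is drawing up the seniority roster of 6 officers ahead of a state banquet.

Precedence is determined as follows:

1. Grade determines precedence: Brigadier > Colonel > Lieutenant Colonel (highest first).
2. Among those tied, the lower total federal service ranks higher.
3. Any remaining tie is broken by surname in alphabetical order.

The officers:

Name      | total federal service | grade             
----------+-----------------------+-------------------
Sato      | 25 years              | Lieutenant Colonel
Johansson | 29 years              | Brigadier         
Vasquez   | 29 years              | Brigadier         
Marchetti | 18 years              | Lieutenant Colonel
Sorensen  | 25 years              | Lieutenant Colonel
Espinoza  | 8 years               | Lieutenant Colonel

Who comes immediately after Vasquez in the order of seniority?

Espinoza

By grade: Johansson and Vasquez (Brigadier); then Espinoza, Marchetti, Sato and Sorensen (Lieutenant Colonel).
Johansson and Vasquez both have total federal service 29 years, so the next rule applies.
Among Johansson and Vasquez, alphabetically by surname: Johansson before Vasquez.
Among Espinoza, Marchetti, Sato and Sorensen, by total federal service (lower first): Espinoza (8 years) before Marchetti (18 years) before Sato and Sorensen (25 years).
Among Sato and Sorensen, alphabetically by surname: Sato before Sorensen.
Order: Johansson, Vasquez, Espinoza, Marchetti, Sato, Sorensen.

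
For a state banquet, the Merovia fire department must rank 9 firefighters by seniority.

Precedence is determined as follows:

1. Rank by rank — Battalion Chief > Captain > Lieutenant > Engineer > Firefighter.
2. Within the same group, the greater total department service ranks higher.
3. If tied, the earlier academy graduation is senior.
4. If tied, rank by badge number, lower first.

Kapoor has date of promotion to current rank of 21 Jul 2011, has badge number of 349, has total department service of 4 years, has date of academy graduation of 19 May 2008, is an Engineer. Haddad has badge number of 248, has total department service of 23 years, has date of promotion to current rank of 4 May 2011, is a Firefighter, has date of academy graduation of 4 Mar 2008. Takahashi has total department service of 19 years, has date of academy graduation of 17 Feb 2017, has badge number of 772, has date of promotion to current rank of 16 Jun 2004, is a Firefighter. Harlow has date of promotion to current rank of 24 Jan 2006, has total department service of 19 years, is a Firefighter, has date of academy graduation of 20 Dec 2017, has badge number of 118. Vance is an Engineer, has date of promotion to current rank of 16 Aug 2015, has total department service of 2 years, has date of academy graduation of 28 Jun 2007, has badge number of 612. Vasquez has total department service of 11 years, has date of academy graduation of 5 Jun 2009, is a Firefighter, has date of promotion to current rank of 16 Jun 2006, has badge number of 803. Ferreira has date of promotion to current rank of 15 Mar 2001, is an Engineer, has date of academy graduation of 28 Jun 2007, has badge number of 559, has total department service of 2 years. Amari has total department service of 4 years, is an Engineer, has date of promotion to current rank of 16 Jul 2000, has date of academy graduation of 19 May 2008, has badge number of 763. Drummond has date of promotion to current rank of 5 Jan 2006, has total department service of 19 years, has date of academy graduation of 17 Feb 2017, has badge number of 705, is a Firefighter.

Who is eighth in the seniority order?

Harlow

By rank: Kapoor, Amari, Ferreira and Vance (Engineer); then Haddad, Drummond, Takahashi, Harlow and Vasquez (Firefighter).
Among Kapoor, Amari, Ferreira and Vance, by total department service (higher first): Kapoor and Amari (4 years) before Ferreira and Vance (2 years).
Kapoor and Amari both have date of academy graduation 19 May 2008, so the next rule applies.
Among Kapoor and Amari, by badge number (lower first): Kapoor (349) before Amari (763).
Ferreira and Vance both have date of academy graduation 28 Jun 2007, so the next rule applies.
Among Ferreira and Vance, by badge number (lower first): Ferreira (559) before Vance (612).
Among Haddad, Drummond, Takahashi, Harlow and Vasquez, by total department service (higher first): Haddad (23 years) before Drummond, Takahashi and Harlow (19 years) before Vasquez (11 years).
Among Drummond, Takahashi and Harlow, by date of academy graduation (earlier first): Drummond and Takahashi (17 Feb 2017) before Harlow (20 Dec 2017).
Among Drummond and Takahashi, by badge number (lower first): Drummond (705) before Takahashi (772).
Order: Kapoor, Amari, Ferreira, Vance, Haddad, Drummond, Takahashi, Harlow, Vasquez.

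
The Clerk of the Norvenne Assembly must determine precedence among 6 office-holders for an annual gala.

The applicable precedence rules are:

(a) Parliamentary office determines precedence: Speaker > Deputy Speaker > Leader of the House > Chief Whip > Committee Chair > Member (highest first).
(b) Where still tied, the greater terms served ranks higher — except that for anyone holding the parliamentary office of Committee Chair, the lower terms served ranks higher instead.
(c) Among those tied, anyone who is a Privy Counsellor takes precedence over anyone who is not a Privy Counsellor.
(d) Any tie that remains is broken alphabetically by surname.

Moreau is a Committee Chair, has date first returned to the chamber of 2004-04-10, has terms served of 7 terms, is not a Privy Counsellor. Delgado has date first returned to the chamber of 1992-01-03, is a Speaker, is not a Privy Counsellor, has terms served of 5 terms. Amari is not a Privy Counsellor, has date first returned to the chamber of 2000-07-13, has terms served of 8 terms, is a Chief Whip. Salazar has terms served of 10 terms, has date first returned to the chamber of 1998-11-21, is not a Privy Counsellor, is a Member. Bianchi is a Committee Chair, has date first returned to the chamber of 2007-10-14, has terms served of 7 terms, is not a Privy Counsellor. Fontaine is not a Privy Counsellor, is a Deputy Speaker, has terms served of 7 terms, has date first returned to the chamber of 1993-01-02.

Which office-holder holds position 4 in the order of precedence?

By parliamentary office: Delgado (Speaker); then Fontaine (Deputy Speaker); then Amari (Chief Whip); then Bianchi and Moreau (Committee Chair); then Salazar (Member).
Bianchi and Moreau both have terms served 7 terms, so the next rule applies.
Bianchi and Moreau are each not a Privy Counsellor, so the next rule applies.
Among Bianchi and Moreau, alphabetically by surname: Bianchi before Moreau.
Order: Delgado, Fontaine, Amari, Bianchi, Moreau, Salazar.

Bianchi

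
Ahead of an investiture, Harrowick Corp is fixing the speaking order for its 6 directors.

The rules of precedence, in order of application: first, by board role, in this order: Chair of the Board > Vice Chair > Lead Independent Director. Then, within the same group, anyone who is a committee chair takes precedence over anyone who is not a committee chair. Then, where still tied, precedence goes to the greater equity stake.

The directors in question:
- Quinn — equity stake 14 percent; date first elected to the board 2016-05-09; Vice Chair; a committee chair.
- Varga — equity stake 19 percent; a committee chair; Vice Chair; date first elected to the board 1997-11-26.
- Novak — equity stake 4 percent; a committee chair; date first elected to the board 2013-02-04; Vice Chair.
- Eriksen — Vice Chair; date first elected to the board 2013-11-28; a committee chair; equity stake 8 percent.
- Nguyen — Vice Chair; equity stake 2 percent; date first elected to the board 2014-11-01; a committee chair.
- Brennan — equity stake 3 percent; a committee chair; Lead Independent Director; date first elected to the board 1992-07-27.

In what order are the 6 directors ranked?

Varga, Quinn, Eriksen, Novak, Nguyen, Brennan

By board role: Varga, Quinn, Eriksen, Novak and Nguyen (Vice Chair); then Brennan (Lead Independent Director).
Varga, Quinn, Eriksen, Novak and Nguyen are each a committee chair, so the next rule applies.
Among Varga, Quinn, Eriksen, Novak and Nguyen, by equity stake (higher first): Varga (19 percent) before Quinn (14 percent) before Eriksen (8 percent) before Novak (4 percent) before Nguyen (2 percent).
Full order: Varga, Quinn, Eriksen, Novak, Nguyen, Brennan.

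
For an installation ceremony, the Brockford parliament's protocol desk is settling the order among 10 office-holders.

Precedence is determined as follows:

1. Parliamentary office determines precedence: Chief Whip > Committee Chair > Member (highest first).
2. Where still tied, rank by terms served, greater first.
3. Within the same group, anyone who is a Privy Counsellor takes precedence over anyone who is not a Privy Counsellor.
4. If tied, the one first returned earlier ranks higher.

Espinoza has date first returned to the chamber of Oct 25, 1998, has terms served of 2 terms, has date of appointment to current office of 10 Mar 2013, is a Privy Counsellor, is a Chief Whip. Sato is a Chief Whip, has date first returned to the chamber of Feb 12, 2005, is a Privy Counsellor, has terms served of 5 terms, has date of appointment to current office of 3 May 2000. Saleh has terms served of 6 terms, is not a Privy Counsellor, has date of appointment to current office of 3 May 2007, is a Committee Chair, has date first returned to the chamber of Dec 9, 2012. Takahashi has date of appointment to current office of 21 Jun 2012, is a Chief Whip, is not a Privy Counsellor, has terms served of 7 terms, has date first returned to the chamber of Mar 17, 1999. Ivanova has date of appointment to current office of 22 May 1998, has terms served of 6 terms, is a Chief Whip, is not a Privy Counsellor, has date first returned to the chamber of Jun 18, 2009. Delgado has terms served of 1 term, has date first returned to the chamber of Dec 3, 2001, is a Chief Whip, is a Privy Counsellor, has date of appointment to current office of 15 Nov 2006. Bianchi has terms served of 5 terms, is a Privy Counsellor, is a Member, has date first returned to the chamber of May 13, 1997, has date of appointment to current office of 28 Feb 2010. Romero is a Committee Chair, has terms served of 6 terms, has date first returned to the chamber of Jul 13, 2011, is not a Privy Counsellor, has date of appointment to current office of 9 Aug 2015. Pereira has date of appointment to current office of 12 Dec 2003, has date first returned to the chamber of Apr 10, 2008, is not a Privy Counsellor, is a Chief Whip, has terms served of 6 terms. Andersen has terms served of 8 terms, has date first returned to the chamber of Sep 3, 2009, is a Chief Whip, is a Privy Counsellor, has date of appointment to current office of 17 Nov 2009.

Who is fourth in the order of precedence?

Ivanova

By parliamentary office: Andersen, Takahashi, Pereira, Ivanova, Sato, Espinoza and Delgado (Chief Whip); then Romero and Saleh (Committee Chair); then Bianchi (Member).
Among Andersen, Takahashi, Pereira, Ivanova, Sato, Espinoza and Delgado, by terms served (higher first): Andersen (8 terms) before Takahashi (7 terms) before Pereira and Ivanova (6 terms) before Sato (5 terms) before Espinoza (2 terms) before Delgado (1 term).
Pereira and Ivanova are each not a Privy Counsellor, so the next rule applies.
Among Pereira and Ivanova, by date first returned to the chamber (earlier first): Pereira (Apr 10, 2008) before Ivanova (Jun 18, 2009).
Romero and Saleh both have terms served 6 terms, so the next rule applies.
Romero and Saleh are each not a Privy Counsellor, so the next rule applies.
Among Romero and Saleh, by date first returned to the chamber (earlier first): Romero (Jul 13, 2011) before Saleh (Dec 9, 2012).
Order: Andersen, Takahashi, Pereira, Ivanova, Sato, Espinoza, Delgado, Romero, Saleh, Bianchi.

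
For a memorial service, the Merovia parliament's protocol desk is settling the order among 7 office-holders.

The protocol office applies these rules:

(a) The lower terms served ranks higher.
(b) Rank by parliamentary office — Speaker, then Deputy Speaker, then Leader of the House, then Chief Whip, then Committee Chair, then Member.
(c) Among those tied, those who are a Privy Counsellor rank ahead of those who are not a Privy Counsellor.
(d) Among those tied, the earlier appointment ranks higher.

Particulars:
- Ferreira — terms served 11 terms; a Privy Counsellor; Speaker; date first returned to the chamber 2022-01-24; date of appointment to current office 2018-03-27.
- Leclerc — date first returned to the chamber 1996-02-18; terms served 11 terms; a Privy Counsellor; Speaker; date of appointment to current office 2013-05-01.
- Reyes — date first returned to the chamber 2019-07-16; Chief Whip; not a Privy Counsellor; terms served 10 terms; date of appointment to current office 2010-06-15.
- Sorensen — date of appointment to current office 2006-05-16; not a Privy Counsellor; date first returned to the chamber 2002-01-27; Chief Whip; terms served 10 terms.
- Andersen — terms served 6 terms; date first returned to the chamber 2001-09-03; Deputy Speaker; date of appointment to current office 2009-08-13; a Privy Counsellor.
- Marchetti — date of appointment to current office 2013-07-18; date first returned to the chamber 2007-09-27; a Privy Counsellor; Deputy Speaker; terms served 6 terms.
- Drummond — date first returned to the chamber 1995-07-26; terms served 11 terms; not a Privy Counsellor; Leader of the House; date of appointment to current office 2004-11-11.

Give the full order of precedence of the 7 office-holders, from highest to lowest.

By terms served (lower first): Andersen and Marchetti (both 6 terms); then Sorensen and Reyes (both 10 terms); then Leclerc, Ferreira and Drummond (each 11 terms).
Andersen and Marchetti are each Deputy Speaker, so the next rule applies.
Andersen and Marchetti are each a Privy Counsellor, so the next rule applies.
Among Andersen and Marchetti, by date of appointment to current office (earlier first): Andersen (2009-08-13) before Marchetti (2013-07-18).
Sorensen and Reyes are each Chief Whip, so the next rule applies.
Sorensen and Reyes are each not a Privy Counsellor, so the next rule applies.
Among Sorensen and Reyes, by date of appointment to current office (earlier first): Sorensen (2006-05-16) before Reyes (2010-06-15).
Among Leclerc, Ferreira and Drummond, by parliamentary office: Leclerc and Ferreira (Speaker) before Drummond (Leader of the House).
Leclerc and Ferreira are each a Privy Counsellor, so the next rule applies.
Among Leclerc and Ferreira, by date of appointment to current office (earlier first): Leclerc (2013-05-01) before Ferreira (2018-03-27).
Full order: Andersen, Marchetti, Sorensen, Reyes, Leclerc, Ferreira, Drummond.

Andersen, Marchetti, Sorensen, Reyes, Leclerc, Ferreira, Drummond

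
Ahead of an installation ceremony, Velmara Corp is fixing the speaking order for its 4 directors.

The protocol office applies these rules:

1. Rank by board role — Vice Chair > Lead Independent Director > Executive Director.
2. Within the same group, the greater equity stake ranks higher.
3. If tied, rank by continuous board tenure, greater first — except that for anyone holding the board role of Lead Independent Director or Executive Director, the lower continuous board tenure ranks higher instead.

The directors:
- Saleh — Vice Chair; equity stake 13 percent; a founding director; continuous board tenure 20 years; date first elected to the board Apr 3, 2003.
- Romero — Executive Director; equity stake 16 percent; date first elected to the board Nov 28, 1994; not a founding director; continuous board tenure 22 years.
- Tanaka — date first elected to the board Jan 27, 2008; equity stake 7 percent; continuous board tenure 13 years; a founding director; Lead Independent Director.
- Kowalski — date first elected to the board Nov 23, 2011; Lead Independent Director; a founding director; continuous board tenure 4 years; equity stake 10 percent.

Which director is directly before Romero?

By board role: Saleh (Vice Chair); then Kowalski and Tanaka (Lead Independent Director); then Romero (Executive Director).
Among Kowalski and Tanaka, by equity stake (higher first): Kowalski (10 percent) before Tanaka (7 percent).
Order: Saleh, Kowalski, Tanaka, Romero.

Tanaka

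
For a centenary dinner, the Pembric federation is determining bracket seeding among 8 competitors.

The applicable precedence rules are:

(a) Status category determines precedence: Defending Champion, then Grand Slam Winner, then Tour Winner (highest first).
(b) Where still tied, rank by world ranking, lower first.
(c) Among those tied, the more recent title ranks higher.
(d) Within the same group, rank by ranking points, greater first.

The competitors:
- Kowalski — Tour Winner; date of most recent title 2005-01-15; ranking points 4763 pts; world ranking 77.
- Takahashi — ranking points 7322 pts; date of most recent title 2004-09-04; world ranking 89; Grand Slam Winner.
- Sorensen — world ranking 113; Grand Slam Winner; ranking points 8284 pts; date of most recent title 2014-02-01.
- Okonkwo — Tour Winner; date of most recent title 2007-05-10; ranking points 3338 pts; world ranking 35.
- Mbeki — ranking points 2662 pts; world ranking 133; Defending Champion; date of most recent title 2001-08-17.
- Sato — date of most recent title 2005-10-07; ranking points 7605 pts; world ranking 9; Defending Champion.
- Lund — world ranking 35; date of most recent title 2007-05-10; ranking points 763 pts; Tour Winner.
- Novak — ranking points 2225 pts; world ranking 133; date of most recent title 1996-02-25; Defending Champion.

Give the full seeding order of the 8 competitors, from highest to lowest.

Sato, Mbeki, Novak, Takahashi, Sorensen, Okonkwo, Lund, Kowalski

By status category: Sato, Mbeki and Novak (Defending Champion); then Takahashi and Sorensen (Grand Slam Winner); then Okonkwo, Lund and Kowalski (Tour Winner).
Among Sato, Mbeki and Novak, by world ranking (lower first): Sato (9) before Mbeki and Novak (133).
Among Mbeki and Novak, by date of most recent title (later first): Mbeki (2001-08-17) before Novak (1996-02-25).
Among Takahashi and Sorensen, by world ranking (lower first): Takahashi (89) before Sorensen (113).
Among Okonkwo, Lund and Kowalski, by world ranking (lower first): Okonkwo and Lund (35) before Kowalski (77).
Okonkwo and Lund both have date of most recent title 2007-05-10, so the next rule applies.
Among Okonkwo and Lund, by ranking points (higher first): Okonkwo (3338 pts) before Lund (763 pts).
Full order: Sato, Mbeki, Novak, Takahashi, Sorensen, Okonkwo, Lund, Kowalski.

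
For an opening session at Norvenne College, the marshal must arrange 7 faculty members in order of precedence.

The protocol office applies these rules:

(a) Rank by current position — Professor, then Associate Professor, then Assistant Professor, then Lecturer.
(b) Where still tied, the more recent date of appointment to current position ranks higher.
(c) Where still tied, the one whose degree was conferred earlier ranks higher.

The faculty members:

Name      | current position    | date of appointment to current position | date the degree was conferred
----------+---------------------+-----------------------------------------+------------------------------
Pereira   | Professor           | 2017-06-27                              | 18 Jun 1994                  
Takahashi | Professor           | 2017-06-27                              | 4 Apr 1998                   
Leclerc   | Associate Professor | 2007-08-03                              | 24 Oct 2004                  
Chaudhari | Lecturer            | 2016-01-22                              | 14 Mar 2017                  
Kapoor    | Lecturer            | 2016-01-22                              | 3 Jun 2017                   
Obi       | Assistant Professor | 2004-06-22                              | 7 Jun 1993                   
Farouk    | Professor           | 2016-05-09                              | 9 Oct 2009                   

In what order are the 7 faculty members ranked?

Pereira, Takahashi, Farouk, Leclerc, Obi, Chaudhari, Kapoor

By current position: Pereira, Takahashi and Farouk (Professor); then Leclerc (Associate Professor); then Obi (Assistant Professor); then Chaudhari and Kapoor (Lecturer).
Among Pereira, Takahashi and Farouk, by date of appointment to current position (later first): Pereira and Takahashi (2017-06-27) before Farouk (2016-05-09).
Among Pereira and Takahashi, by date the degree was conferred (earlier first): Pereira (18 Jun 1994) before Takahashi (4 Apr 1998).
Chaudhari and Kapoor both have date of appointment to current position 2016-01-22, so the next rule applies.
Among Chaudhari and Kapoor, by date the degree was conferred (earlier first): Chaudhari (14 Mar 2017) before Kapoor (3 Jun 2017).
Full order: Pereira, Takahashi, Farouk, Leclerc, Obi, Chaudhari, Kapoor.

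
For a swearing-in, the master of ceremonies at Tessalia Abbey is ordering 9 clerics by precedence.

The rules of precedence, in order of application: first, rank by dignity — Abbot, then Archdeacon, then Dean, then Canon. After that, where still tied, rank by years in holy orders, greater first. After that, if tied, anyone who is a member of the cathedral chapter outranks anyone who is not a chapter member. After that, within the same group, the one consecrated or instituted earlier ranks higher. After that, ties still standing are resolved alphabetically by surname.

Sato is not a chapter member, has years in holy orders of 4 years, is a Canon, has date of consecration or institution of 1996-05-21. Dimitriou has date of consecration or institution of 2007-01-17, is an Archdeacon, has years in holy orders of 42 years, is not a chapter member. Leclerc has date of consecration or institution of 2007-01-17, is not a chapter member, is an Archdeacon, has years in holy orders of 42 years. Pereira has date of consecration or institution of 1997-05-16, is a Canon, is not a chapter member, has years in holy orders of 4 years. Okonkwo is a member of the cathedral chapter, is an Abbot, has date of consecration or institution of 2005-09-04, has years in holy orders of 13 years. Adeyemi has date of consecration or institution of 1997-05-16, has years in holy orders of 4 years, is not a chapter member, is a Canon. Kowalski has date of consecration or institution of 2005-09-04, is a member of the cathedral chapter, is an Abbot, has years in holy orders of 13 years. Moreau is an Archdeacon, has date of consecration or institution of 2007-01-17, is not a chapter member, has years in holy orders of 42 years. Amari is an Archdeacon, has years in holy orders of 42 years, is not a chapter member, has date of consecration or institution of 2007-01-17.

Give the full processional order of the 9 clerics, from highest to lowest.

By dignity: Kowalski and Okonkwo (Abbot); then Amari, Dimitriou, Leclerc and Moreau (Archdeacon); then Sato, Adeyemi and Pereira (Canon).
Kowalski and Okonkwo both have years in holy orders 13 years, so the next rule applies.
Kowalski and Okonkwo are each a member of the cathedral chapter, so the next rule applies.
Kowalski and Okonkwo both have date of consecration or institution 2005-09-04, so the next rule applies.
Among Kowalski and Okonkwo, alphabetically by surname: Kowalski before Okonkwo.
Amari, Dimitriou, Leclerc and Moreau all have years in holy orders 42 years, so the next rule applies.
Amari, Dimitriou, Leclerc and Moreau are each not a chapter member, so the next rule applies.
Amari, Dimitriou, Leclerc and Moreau all have date of consecration or institution 2007-01-17, so the next rule applies.
Among Amari, Dimitriou, Leclerc and Moreau, alphabetically by surname: Amari before Dimitriou before Leclerc before Moreau.
Sato, Adeyemi and Pereira all have years in holy orders 4 years, so the next rule applies.
Sato, Adeyemi and Pereira are each not a chapter member, so the next rule applies.
Among Sato, Adeyemi and Pereira, by date of consecration or institution (earlier first): Sato (1996-05-21) before Adeyemi and Pereira (1997-05-16).
Among Adeyemi and Pereira, alphabetically by surname: Adeyemi before Pereira.
Full order: Kowalski, Okonkwo, Amari, Dimitriou, Leclerc, Moreau, Sato, Adeyemi, Pereira.

Kowalski, Okonkwo, Amari, Dimitriou, Leclerc, Moreau, Sato, Adeyemi, Pereira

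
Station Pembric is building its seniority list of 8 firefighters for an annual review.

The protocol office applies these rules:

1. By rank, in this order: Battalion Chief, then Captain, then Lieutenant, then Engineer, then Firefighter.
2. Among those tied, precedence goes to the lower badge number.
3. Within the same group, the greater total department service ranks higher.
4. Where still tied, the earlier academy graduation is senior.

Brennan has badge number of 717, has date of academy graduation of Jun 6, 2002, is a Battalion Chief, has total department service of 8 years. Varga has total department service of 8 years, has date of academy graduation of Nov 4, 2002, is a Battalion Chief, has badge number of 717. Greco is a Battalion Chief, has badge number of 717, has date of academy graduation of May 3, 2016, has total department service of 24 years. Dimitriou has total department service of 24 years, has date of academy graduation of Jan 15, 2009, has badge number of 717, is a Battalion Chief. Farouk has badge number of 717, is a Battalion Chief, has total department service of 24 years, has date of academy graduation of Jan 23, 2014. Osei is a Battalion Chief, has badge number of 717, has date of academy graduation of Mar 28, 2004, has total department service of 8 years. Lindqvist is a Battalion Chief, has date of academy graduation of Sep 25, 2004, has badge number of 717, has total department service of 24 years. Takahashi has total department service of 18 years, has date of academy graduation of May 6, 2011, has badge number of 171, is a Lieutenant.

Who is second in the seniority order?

By rank: Lindqvist, Dimitriou, Farouk, Greco, Brennan, Varga and Osei (Battalion Chief); then Takahashi (Lieutenant).
Lindqvist, Dimitriou, Farouk, Greco, Brennan, Varga and Osei all have badge number 717, so the next rule applies.
Among Lindqvist, Dimitriou, Farouk, Greco, Brennan, Varga and Osei, by total department service (higher first): Lindqvist, Dimitriou, Farouk and Greco (24 years) before Brennan, Varga and Osei (8 years).
Among Lindqvist, Dimitriou, Farouk and Greco, by date of academy graduation (earlier first): Lindqvist (Sep 25, 2004) before Dimitriou (Jan 15, 2009) before Farouk (Jan 23, 2014) before Greco (May 3, 2016).
Among Brennan, Varga and Osei, by date of academy graduation (earlier first): Brennan (Jun 6, 2002) before Varga (Nov 4, 2002) before Osei (Mar 28, 2004).
Order: Lindqvist, Dimitriou, Farouk, Greco, Brennan, Varga, Osei, Takahashi.

Dimitriou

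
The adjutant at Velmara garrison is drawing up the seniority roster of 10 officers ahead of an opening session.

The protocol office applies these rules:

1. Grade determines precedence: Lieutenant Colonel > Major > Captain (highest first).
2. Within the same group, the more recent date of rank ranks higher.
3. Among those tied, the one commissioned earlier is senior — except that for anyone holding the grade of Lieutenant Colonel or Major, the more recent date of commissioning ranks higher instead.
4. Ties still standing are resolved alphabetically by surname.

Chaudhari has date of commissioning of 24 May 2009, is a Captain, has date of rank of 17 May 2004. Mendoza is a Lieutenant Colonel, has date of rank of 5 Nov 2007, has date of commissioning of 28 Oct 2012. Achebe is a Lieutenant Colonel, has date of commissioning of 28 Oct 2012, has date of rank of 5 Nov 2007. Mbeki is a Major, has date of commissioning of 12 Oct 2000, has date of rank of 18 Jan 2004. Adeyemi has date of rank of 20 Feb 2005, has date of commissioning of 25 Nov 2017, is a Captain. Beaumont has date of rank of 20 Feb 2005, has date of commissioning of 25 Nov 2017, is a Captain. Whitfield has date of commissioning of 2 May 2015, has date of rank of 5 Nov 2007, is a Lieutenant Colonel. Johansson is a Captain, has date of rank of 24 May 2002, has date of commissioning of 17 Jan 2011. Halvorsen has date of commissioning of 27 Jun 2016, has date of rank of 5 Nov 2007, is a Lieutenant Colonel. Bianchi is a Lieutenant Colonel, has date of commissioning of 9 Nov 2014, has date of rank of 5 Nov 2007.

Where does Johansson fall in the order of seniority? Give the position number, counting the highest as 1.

By grade: Halvorsen, Whitfield, Bianchi, Achebe and Mendoza (Lieutenant Colonel); then Mbeki (Major); then Adeyemi, Beaumont, Chaudhari and Johansson (Captain).
Halvorsen, Whitfield, Bianchi, Achebe and Mendoza all have date of rank 5 Nov 2007, so the next rule applies.
Among Halvorsen, Whitfield, Bianchi, Achebe and Mendoza, by date of commissioning (later first) (reversed rule for this group): Halvorsen (27 Jun 2016) before Whitfield (2 May 2015) before Bianchi (9 Nov 2014) before Achebe and Mendoza (28 Oct 2012).
Among Achebe and Mendoza, alphabetically by surname: Achebe before Mendoza.
Among Adeyemi, Beaumont, Chaudhari and Johansson, by date of rank (later first): Adeyemi and Beaumont (20 Feb 2005) before Chaudhari (17 May 2004) before Johansson (24 May 2002).
Adeyemi and Beaumont both have date of commissioning 25 Nov 2017, so the next rule applies.
Among Adeyemi and Beaumont, alphabetically by surname: Adeyemi before Beaumont.
Order: Halvorsen, Whitfield, Bianchi, Achebe, Mendoza, Mbeki, Adeyemi, Beaumont, Chaudhari, Johansson. So position 10.

10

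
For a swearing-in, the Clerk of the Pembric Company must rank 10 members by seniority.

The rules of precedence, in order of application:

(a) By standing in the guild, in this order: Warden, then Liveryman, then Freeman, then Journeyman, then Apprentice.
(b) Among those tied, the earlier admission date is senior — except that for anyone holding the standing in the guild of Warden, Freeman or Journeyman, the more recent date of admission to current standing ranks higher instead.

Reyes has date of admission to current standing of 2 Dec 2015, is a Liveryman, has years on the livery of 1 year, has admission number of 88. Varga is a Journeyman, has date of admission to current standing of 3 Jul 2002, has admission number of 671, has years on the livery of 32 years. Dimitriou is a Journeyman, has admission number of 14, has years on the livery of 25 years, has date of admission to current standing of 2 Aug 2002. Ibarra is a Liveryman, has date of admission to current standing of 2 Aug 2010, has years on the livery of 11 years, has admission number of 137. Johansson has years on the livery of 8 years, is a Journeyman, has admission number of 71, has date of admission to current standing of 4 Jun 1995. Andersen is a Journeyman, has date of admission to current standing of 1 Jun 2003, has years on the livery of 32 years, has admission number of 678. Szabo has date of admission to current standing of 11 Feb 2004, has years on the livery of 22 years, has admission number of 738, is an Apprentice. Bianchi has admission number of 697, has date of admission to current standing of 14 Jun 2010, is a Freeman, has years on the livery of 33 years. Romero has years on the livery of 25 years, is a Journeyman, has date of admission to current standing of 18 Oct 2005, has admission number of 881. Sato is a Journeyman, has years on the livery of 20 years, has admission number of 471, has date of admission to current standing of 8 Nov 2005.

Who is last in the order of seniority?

By standing in the guild: Ibarra and Reyes (Liveryman); then Bianchi (Freeman); then Sato, Romero, Andersen, Dimitriou, Varga and Johansson (Journeyman); then Szabo (Apprentice).
Among Ibarra and Reyes, by date of admission to current standing (earlier first): Ibarra (2 Aug 2010) before Reyes (2 Dec 2015).
Among Sato, Romero, Andersen, Dimitriou, Varga and Johansson, by date of admission to current standing (later first) (reversed rule for this group): Sato (8 Nov 2005) before Romero (18 Oct 2005) before Andersen (1 Jun 2003) before Dimitriou (2 Aug 2002) before Varga (3 Jul 2002) before Johansson (4 Jun 1995).
Order: Ibarra, Reyes, Bianchi, Sato, Romero, Andersen, Dimitriou, Varga, Johansson, Szabo.

Szabo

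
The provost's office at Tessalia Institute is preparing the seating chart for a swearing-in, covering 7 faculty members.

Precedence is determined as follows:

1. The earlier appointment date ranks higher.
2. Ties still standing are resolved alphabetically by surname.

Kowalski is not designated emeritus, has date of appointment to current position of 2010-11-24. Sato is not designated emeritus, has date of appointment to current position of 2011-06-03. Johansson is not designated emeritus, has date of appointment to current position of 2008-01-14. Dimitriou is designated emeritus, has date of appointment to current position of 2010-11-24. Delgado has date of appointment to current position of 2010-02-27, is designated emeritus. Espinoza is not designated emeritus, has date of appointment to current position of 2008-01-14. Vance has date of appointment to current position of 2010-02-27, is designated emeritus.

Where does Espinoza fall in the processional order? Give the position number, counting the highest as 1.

1

By date of appointment to current position (earlier first): Espinoza and Johansson (both 2008-01-14); then Delgado and Vance (both 2010-02-27); then Dimitriou and Kowalski (both 2010-11-24); then Sato (2011-06-03).
Among Espinoza and Johansson, alphabetically by surname: Espinoza before Johansson.
Among Delgado and Vance, alphabetically by surname: Delgado before Vance.
Among Dimitriou and Kowalski, alphabetically by surname: Dimitriou before Kowalski.
Order: Espinoza, Johansson, Delgado, Vance, Dimitriou, Kowalski, Sato. So position 1.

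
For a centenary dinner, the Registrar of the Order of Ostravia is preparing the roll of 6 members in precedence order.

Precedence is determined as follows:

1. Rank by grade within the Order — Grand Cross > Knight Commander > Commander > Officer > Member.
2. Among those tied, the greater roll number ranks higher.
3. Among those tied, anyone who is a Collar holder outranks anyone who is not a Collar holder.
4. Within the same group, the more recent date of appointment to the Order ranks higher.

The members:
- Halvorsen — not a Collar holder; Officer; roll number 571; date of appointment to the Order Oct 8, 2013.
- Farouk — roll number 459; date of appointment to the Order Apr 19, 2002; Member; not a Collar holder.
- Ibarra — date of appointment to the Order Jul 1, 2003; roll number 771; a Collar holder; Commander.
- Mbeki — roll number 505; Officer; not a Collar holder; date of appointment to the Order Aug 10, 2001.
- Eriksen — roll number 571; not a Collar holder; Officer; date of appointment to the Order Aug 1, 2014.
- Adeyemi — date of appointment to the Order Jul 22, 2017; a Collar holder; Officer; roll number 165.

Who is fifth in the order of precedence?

Adeyemi

By grade within the Order: Ibarra (Commander); then Eriksen, Halvorsen, Mbeki and Adeyemi (Officer); then Farouk (Member).
Among Eriksen, Halvorsen, Mbeki and Adeyemi, by roll number (higher first): Eriksen and Halvorsen (571) before Mbeki (505) before Adeyemi (165).
Eriksen and Halvorsen are each not a Collar holder, so the next rule applies.
Among Eriksen and Halvorsen, by date of appointment to the Order (later first): Eriksen (Aug 1, 2014) before Halvorsen (Oct 8, 2013).
Order: Ibarra, Eriksen, Halvorsen, Mbeki, Adeyemi, Farouk.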